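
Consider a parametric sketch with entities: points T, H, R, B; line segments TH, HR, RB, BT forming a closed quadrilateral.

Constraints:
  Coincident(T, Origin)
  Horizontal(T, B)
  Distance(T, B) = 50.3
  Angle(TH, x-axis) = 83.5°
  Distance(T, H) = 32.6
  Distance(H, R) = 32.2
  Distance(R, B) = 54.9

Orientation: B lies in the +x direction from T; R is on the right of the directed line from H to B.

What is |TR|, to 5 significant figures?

4.7584

Checks: |HR| = 32.20 ✓; |RB| = 54.90 ✓.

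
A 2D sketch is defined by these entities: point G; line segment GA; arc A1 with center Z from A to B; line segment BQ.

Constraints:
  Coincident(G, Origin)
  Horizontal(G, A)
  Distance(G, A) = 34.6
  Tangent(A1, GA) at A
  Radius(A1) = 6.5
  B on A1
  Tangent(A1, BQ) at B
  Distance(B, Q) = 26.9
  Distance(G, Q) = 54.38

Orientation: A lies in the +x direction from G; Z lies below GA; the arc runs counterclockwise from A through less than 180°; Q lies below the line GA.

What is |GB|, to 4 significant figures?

30.76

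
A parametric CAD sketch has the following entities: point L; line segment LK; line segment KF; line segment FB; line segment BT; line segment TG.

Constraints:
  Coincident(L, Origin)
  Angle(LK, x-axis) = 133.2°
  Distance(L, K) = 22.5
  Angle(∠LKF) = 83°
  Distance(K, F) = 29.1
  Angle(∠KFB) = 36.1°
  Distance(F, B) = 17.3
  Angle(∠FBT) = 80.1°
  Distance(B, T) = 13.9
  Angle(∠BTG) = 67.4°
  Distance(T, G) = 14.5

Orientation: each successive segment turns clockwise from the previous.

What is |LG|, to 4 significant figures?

32.87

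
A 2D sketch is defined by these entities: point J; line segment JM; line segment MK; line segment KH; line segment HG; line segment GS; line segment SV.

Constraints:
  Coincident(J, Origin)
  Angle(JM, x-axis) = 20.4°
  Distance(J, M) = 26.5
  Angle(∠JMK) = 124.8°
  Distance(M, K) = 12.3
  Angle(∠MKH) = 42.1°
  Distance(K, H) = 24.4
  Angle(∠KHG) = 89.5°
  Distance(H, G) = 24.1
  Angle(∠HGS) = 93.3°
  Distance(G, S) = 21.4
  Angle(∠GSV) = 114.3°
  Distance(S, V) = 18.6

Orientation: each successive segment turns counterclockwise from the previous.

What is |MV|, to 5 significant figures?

14.788

J is at the origin; JM runs at 20.4° with length 26.5, so M = (24.838, 9.2372). ∠JMK = 124.8° gives MK at 75.600° from the x-axis; with |MK| = 12.3, K = (27.897, 21.151). ∠MKH = 42.1° gives KH at -146.50° from the x-axis; with |KH| = 24.4, H = (7.5500, 7.6835). ∠KHG = 89.5° gives HG at -56.000° from the x-axis; with |HG| = 24.1, G = (21.027, -12.296). ∠HGS = 93.3° gives GS at 30.700° from the x-axis; with |GS| = 21.4, S = (39.427, -1.3707). ∠GSV = 114.3° gives SV at 96.400° from the x-axis; with |SV| = 18.6, V = (37.354, 17.113). Then |MV| = |V − M| = 14.788.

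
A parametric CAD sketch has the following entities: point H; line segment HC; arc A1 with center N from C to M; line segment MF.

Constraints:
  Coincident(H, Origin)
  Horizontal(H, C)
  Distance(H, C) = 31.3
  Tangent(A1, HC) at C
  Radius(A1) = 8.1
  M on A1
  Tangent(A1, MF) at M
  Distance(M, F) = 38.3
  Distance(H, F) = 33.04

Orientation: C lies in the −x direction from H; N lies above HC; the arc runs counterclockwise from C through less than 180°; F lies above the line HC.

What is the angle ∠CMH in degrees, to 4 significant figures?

147.3°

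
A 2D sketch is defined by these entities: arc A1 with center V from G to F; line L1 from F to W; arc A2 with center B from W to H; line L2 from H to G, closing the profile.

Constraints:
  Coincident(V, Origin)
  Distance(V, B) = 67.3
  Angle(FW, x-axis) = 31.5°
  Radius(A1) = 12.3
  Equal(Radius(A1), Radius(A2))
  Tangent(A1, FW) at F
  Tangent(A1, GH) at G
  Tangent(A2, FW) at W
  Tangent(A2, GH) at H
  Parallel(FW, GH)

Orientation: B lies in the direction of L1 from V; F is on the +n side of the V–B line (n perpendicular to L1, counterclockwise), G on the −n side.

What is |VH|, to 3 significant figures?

68.4

The slot axis is L1's direction at 31.5°, so u = (cos 31.5°, sin 31.5°) = (0.853, 0.522) and n = (−sin 31.5°, cos 31.5°) = (-0.522, 0.853). V is at the origin and B lies 67.3 along u from V, so B = 67.3·u = (57.4, 35.2). Tangency of A1 to both parallel lines with radius 12.3 puts F and G at V ± 12.3·n: F = (-6.43, 10.5), G = (6.43, -10.5). Equal radii place W and H the same way about B: W = B + 12.3·n = (51.0, 45.7), H = B − 12.3·n = (63.8, 24.7). Then |VH| = |H − V| = 68.4.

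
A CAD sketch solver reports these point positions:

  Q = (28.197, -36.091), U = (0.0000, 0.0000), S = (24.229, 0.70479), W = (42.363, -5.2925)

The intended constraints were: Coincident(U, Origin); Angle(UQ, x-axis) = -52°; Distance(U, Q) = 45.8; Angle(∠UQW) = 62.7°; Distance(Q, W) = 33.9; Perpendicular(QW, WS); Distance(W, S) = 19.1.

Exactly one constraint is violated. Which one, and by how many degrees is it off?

Perpendicular(QW, WS) — off by 6.40°.

U = (0.00, 0.00) ✓; UQ at -52.00° ✓; |UQ| = 45.80 ✓; ∠UQW = 62.70° ✓; |QW| = 33.90 ✓; ∠(QW, WS) = 96.40° ✗; |WS| = 19.10 ✓.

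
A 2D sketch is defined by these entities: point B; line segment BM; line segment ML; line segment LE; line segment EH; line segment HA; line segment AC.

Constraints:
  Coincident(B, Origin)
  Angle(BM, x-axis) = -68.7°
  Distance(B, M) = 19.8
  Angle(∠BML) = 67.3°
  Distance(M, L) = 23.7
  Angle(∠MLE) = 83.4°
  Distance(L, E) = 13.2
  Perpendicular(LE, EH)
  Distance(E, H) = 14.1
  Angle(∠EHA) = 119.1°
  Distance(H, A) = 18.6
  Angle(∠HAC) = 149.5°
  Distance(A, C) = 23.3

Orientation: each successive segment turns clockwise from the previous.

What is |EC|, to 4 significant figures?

45.54

B is at the origin; BM runs at -68.7° with length 19.8, so M = (7.192, -18.45). ∠BML = 67.3° gives ML at 178.6° from the x-axis; with |ML| = 23.7, L = (-16.50, -17.87). ∠MLE = 83.4° gives LE at 82.00° from the x-axis; with |LE| = 13.2, E = (-14.66, -4.797). LE ⟂ EH, so EH runs at -8.000°; with |EH| = 14.1, H = (-0.7007, -6.759). ∠EHA = 119.1° gives HA at -68.90° from the x-axis; with |HA| = 18.6, A = (5.995, -24.11). ∠HAC = 149.5° gives AC at -99.40° from the x-axis; with |AC| = 23.3, C = (2.190, -47.10). Then |EC| = |C − E| = 45.54.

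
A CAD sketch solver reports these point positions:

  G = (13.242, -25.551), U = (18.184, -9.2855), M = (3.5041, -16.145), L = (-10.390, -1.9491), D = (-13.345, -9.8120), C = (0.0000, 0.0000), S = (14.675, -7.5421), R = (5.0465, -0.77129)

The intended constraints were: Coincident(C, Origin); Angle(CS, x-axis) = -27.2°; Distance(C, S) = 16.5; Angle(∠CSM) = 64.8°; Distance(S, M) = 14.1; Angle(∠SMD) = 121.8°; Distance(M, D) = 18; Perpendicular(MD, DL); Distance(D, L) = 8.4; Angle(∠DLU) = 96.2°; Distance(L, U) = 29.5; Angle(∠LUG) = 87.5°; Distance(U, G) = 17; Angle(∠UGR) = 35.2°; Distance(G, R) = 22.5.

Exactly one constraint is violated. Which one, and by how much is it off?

Distance(G, R) = 22.5 — off by 3.60.

C = (0.00, 0.00) ✓; CS at -27.20° ✓; |CS| = 16.50 ✓; ∠CSM = 64.80° ✓; |SM| = 14.10 ✓; ∠SMD = 121.8° ✓; |MD| = 18.00 ✓; ∠(MD, DL) = 90.00° ✓; |DL| = 8.400 ✓; ∠DLU = 96.20° ✓; |LU| = 29.50 ✓; ∠LUG = 87.50° ✓; |UG| = 17.00 ✓; ∠UGR = 35.20° ✓; |GR| = 26.10 ✗.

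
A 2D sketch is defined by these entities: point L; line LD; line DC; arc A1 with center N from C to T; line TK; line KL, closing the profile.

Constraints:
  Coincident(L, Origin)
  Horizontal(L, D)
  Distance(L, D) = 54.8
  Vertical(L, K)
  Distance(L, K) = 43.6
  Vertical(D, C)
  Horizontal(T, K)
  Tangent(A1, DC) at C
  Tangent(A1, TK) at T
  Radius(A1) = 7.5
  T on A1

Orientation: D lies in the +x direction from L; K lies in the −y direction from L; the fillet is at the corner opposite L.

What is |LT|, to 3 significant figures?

64.3

L is at the origin; L and D share the same y with |LD| = 54.8 and D on the +x side, so D = (54.8, 0.00). L and K share the same x with |LK| = 43.6 and K on the −y side, so K = (0.00, -43.6). The virtual corner opposite L is at (54.8, -43.6). Since A1 is tangent to DC there, NC ⟂ DC and the tangent condition forces NT to be normal to TK, with radius 7.5, so the center N sits 7.5 in from both sides at N = (47.3, -36.1). That places the tangent points at C = (54.8, -36.1) on DC and T = (47.3, -43.6) on TK. Then |LT| = |T − L| = 64.3.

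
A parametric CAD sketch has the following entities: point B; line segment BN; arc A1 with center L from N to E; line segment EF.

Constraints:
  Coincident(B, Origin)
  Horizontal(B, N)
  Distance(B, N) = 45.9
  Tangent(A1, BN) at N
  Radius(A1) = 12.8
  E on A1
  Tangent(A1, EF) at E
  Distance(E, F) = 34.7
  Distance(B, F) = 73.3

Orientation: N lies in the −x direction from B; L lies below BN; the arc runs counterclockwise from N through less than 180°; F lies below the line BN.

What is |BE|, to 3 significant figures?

60.3

B is at the origin; BN is horizontal with |BN| = 45.9 and N on the −x side, so N = (-45.9, 0.00). Since A1 is tangent to BN there, LN ⟂ BN, so L = N + (0, -12.8) = (-45.9, -12.8). Since LE ⟂ EF (tangency), |LF| = √(12.8² + 34.7²) = 37.0 regardless of where E sits on A1. So F lies on both circle(B, 73.3) and circle(L, 37.0); the below-BN intersection is F = (-54.8, -48.7). E is the foot of the tangent from F: E = (-58.6, -14.2).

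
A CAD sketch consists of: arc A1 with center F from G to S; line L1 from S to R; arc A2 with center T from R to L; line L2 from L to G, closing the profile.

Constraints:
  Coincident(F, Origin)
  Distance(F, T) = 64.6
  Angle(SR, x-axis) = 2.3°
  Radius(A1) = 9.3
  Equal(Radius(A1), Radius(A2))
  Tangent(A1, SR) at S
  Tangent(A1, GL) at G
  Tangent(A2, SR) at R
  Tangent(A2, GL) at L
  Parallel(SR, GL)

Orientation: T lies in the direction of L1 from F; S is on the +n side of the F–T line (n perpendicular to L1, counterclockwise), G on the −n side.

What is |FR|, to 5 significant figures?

65.266

The slot axis is L1's direction at 2.3°, so u = (cos 2.3°, sin 2.3°) = (0.99919, 0.040132) and n = (−sin 2.3°, cos 2.3°) = (-0.040132, 0.99919). F is at the origin and T lies 64.6 along u from F, so T = 64.6·u = (64.548, 2.5925). Tangency of A1 to both parallel lines with radius 9.3 puts S and G at F ± 9.3·n: S = (-0.37323, 9.2925), G = (0.37323, -9.2925). Equal radii place R and L the same way about T: R = T + 9.3·n = (64.175, 11.885), L = T − 9.3·n = (64.921, -6.7000). Then |FR| = |R − F| = 65.266.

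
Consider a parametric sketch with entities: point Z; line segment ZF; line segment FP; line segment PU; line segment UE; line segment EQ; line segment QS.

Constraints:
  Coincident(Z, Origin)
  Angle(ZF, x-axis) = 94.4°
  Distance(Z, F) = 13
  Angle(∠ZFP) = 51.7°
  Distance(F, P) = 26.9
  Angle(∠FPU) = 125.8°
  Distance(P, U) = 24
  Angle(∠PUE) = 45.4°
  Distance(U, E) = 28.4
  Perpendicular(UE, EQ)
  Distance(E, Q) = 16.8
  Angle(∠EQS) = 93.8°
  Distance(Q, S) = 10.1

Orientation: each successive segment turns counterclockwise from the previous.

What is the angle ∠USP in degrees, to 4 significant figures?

29.12°

Z is at the origin; ZF runs at 94.4° with length 13.0, so F = (-0.9973, 12.96). ∠ZFP = 51.7° gives FP at -137.3° from the x-axis; with |FP| = 26.9, P = (-20.77, -5.281). ∠FPU = 125.8° gives PU at -83.10° from the x-axis; with |PU| = 24.0, U = (-17.88, -29.11). ∠PUE = 45.4° gives UE at 51.50° from the x-axis; with |UE| = 28.4, E = (-0.2039, -6.881). UE is perpendicular to EQ, so EQ runs at 141.5°; with |EQ| = 16.8, Q = (-13.35, 3.577). ∠EQS = 93.8° gives QS at -132.3° from the x-axis; with |QS| = 10.1, S = (-20.15, -3.893). Then cos ∠USP = SU·SP / (|SU||SP|), giving 29.12°.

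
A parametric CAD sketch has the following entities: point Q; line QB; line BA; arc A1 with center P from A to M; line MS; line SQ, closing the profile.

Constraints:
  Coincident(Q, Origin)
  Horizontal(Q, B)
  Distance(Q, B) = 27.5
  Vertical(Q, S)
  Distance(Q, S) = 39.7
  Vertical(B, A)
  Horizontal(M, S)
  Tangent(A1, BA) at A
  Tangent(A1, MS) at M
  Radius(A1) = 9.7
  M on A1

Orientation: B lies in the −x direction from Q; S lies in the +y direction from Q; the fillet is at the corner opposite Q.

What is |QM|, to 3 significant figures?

43.5

Q is at the origin; QB is horizontal with |QB| = 27.5 and B on the −x side, so B = (-27.5, 0.00). QS is vertical with |QS| = 39.7 and S on the +y side, so S = (0.00, 39.7). The virtual corner opposite Q is at (-27.5, 39.7). A1 meets BA tangentially, so PA is at right angles to BA and A1 meets MS tangentially, so PM is at right angles to MS, with radius 9.7, so the center P sits 9.7 in from both sides at P = (-17.8, 30.0). That places the tangent points at A = (-27.5, 30.0) on BA and M = (-17.8, 39.7) on MS. Then |QM| = |M − Q| = 43.5.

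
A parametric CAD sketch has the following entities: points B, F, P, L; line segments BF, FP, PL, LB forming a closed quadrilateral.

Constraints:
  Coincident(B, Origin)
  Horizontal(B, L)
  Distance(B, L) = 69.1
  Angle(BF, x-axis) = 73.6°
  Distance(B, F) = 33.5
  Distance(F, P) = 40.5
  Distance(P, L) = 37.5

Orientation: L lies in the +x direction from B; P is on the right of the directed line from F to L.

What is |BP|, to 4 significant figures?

31.69

Checks: |FP| = 40.50 ✓; |PL| = 37.50 ✓.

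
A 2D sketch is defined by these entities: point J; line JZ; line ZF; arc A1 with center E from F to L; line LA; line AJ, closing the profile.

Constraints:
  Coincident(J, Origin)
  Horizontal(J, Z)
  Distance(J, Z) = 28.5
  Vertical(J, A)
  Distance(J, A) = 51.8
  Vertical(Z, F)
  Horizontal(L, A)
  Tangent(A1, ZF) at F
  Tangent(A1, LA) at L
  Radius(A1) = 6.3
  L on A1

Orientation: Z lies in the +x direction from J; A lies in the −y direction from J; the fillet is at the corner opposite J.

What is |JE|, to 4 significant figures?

50.63

J is at the origin; J and Z share the same y with |JZ| = 28.5 and Z on the +x side, so Z = (28.50, 0.000). JA is vertical with |JA| = 51.8 and A on the −y side, so A = (0.000, -51.80). The virtual corner opposite J is at (28.50, -51.80). Since A1 is tangent to ZF there, EF ⟂ ZF and since A1 is tangent to LA there, EL ⟂ LA, with radius 6.3, so the center E sits 6.3 in from both sides at E = (22.20, -45.50). Then |JE| = |E − J| = 50.63.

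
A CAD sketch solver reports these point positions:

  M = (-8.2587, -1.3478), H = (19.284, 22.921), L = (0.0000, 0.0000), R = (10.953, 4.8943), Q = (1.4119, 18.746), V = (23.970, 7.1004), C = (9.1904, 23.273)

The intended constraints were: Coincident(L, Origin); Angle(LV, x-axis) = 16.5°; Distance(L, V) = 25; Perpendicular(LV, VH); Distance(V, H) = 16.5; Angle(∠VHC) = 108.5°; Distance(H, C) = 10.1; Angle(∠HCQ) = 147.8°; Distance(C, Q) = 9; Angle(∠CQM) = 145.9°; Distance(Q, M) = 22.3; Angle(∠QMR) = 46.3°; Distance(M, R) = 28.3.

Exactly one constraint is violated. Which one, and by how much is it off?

Distance(M, R) = 28.3 — off by 8.10.

L = (0.00, 0.00) ✓; LV at 16.50° ✓; |LV| = 25.00 ✓; ∠(LV, VH) = 90.00° ✓; |VH| = 16.50 ✓; ∠VHC = 108.5° ✓; |HC| = 10.10 ✓; ∠HCQ = 147.8° ✓; |CQ| = 9.000 ✓; ∠CQM = 145.9° ✓; |QM| = 22.30 ✓; ∠QMR = 46.30° ✓; |MR| = 20.20 ✗.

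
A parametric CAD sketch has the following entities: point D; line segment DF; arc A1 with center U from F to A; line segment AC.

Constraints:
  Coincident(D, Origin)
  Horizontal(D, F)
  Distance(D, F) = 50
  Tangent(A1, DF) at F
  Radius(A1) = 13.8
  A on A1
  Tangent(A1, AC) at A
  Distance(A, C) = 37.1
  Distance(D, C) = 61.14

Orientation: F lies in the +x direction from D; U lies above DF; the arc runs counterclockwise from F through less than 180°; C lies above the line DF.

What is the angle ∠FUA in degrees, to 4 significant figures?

133.1°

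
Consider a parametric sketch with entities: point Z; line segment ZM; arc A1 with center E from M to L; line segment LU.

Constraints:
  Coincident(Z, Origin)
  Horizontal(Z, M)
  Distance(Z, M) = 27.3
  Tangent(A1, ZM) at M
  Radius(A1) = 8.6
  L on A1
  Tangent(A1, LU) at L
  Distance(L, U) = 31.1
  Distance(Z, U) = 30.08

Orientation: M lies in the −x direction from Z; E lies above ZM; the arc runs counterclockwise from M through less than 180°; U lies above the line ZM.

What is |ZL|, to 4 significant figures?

20.48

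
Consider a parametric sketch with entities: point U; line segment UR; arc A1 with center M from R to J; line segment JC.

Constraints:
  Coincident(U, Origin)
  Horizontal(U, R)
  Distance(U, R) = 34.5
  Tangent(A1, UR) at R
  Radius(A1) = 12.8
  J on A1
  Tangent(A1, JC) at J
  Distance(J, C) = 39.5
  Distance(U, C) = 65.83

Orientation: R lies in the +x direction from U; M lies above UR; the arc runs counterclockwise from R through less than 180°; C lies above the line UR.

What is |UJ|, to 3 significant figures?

49.5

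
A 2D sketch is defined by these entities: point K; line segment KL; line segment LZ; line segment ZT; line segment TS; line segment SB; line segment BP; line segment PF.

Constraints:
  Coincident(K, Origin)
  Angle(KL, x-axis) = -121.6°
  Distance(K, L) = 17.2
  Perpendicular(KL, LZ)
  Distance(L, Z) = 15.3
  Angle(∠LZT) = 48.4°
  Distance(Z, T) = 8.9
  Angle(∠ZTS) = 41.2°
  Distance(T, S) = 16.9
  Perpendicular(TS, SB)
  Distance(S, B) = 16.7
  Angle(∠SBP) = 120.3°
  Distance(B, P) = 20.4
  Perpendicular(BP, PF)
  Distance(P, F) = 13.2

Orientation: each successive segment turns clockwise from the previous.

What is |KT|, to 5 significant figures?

14.120

K is at the origin; KL runs at -121.6° with length 17.2, so L = (-9.0126, -14.650). KL is perpendicular to LZ, so LZ runs at 148.40°; with |LZ| = 15.3, Z = (-22.044, -6.6327). ∠LZT = 48.4° gives ZT at 16.800° from the x-axis; with |ZT| = 8.9, T = (-13.524, -4.0603). Then |KT| = |T − K| = 14.120.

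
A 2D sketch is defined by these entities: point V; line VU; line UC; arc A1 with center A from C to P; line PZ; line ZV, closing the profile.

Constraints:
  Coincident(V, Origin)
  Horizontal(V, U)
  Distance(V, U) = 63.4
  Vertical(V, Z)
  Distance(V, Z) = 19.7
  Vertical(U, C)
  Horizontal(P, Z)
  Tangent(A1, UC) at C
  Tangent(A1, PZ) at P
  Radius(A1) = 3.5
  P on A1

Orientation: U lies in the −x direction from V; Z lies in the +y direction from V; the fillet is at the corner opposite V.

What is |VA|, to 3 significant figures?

62.1

V is at the origin; VU is horizontal with |VU| = 63.4 and U on the −x side, so U = (-63.4, 0.00). VZ is vertical with |VZ| = 19.7 and Z on the +y side, so Z = (0.00, 19.7). The virtual corner opposite V is at (-63.4, 19.7). A1 meets UC tangentially, so AC is at right angles to UC and since A1 is tangent to PZ there, AP ⟂ PZ, with radius 3.5, so the center A sits 3.5 in from both sides at A = (-59.9, 16.2). Then |VA| = |A − V| = 62.1.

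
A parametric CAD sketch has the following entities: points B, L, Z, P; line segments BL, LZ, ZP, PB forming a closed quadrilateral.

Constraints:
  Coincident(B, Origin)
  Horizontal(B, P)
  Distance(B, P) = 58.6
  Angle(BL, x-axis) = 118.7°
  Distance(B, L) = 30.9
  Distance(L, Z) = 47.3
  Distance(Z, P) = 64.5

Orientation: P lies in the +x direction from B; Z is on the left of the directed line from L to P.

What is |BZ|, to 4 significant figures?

59.33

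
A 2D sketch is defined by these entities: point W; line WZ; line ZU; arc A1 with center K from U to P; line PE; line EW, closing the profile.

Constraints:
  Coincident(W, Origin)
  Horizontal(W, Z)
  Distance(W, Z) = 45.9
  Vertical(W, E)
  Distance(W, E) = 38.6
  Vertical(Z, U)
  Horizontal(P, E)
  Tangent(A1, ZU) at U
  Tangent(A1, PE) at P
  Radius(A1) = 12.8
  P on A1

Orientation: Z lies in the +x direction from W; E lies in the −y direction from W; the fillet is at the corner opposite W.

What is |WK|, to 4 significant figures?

41.97

W is at the origin; W and Z share the same y with |WZ| = 45.9 and Z on the +x side, so Z = (45.90, 0.000). W and E share the same x with |WE| = 38.6 and E on the −y side, so E = (0.000, -38.60). The virtual corner opposite W is at (45.90, -38.60). The tangent condition forces KU to be normal to ZU and tangency of A1 to PE means the radius KP is perpendicular to PE, with radius 12.8, so the center K sits 12.8 in from both sides at K = (33.10, -25.80). Then |WK| = |K − W| = 41.97.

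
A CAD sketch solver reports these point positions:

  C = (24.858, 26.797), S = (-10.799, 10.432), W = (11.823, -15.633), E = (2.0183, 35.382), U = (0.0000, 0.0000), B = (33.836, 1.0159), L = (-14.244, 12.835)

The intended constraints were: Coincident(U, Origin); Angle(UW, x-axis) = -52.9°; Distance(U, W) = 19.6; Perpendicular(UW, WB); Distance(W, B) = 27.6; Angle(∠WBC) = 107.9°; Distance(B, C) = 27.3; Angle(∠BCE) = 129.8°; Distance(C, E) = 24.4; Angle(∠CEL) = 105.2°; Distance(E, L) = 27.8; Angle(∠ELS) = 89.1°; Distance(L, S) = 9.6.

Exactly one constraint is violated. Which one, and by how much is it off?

Distance(L, S) = 9.6 — off by 5.40.

U = (0.00, 0.00) ✓; UW at -52.90° ✓; |UW| = 19.60 ✓; ∠(UW, WB) = 90.00° ✓; |WB| = 27.60 ✓; ∠WBC = 107.9° ✓; |BC| = 27.30 ✓; ∠BCE = 129.8° ✓; |CE| = 24.40 ✓; ∠CEL = 105.2° ✓; |EL| = 27.80 ✓; ∠ELS = 89.10° ✓; |LS| = 4.200 ✗.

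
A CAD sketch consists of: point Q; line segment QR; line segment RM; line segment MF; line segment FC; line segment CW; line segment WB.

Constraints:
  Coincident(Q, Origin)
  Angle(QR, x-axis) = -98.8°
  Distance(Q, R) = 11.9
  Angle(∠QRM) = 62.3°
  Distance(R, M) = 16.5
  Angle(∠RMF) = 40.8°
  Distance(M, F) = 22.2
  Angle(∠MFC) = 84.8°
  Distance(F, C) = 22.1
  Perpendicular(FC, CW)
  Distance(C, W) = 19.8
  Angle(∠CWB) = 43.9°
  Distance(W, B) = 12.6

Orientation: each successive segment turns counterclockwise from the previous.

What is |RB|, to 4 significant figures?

2.677

Q is at the origin; QR runs at -98.8° with length 11.9, so R = (-1.821, -11.76). ∠QRM = 62.3° gives RM at 18.90° from the x-axis; with |RM| = 16.5, M = (13.79, -6.415). ∠RMF = 40.8° gives MF at 158.1° from the x-axis; with |MF| = 22.2, F = (-6.808, 1.865). ∠MFC = 84.8° gives FC at -106.7° from the x-axis; with |FC| = 22.1, C = (-13.16, -19.30). FC ⟂ CW, so CW runs at -16.70°; with |CW| = 19.8, W = (5.806, -24.99). ∠CWB = 43.9° gives WB at 119.4° from the x-axis; with |WB| = 12.6, B = (-0.3793, -14.02). Then |RB| = |B − R| = 2.677.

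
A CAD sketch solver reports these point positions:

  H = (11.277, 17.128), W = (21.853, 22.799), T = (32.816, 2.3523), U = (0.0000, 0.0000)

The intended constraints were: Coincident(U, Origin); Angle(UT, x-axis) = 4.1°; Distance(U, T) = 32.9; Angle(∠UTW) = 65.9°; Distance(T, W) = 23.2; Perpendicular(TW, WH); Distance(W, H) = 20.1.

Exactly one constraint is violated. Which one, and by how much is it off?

Distance(W, H) = 20.1 — off by 8.10.

U = (0.00, 0.00) ✓; UT at 4.100° ✓; |UT| = 32.90 ✓; ∠UTW = 65.90° ✓; |TW| = 23.20 ✓; ∠(TW, WH) = 90.00° ✓; |WH| = 12.00 ✗.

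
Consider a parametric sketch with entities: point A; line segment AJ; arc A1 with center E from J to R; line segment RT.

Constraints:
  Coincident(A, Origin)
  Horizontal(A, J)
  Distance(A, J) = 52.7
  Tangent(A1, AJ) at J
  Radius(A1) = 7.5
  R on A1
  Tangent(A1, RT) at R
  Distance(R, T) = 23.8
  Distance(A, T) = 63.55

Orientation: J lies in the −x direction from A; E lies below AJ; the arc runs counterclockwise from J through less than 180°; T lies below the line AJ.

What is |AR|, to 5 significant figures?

60.708

Checks: ∠(EJ, JA) = 90.00° ✓; |EJ| = 7.500 ✓; |ER| = 7.500 ✓; ∠(ER, RT) = 90.00° ✓; |RT| = 23.80 ✓; |AT| = 63.55 ✓.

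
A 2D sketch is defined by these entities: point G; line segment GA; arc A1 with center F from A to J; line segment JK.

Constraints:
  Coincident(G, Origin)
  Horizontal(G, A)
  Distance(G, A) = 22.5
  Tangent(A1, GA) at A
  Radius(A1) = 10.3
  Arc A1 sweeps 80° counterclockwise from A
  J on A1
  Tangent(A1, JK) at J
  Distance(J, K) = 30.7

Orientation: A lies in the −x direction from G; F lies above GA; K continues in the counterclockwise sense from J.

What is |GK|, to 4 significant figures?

39.38

G is at the origin; GA is horizontal with |GA| = 22.5 and A on the −x side, so A = (-22.50, 0.000). A1 meets GA tangentially, so FA is at right angles to GA, so F = A + (0, 10.3) = (-22.50, 10.30). On A1, A sits at bearing -90° from F; an 80° counterclockwise sweep puts J at bearing -10°, so J = F + 10.3·(cos -10°, sin -10°) = (-12.36, 8.511). Since A1 is tangent to JK there, FJ ⟂ JK, so JK runs along (−sin -10°, cos -10°); with |JK| = 30.7, K = (-7.025, 38.75). Then |GK| = |K − G| = 39.38.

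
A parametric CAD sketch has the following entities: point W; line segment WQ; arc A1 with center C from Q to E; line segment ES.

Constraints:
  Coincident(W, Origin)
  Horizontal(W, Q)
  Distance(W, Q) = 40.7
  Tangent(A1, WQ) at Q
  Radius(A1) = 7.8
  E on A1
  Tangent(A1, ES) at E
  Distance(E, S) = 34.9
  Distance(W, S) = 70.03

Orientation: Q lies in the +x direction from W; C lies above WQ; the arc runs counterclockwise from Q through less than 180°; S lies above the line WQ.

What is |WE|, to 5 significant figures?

48.495

Checks: |CE| = 7.800 ✓; ∠(CE, ES) = 90.00° ✓; |ES| = 34.90 ✓; |WS| = 70.03 ✓.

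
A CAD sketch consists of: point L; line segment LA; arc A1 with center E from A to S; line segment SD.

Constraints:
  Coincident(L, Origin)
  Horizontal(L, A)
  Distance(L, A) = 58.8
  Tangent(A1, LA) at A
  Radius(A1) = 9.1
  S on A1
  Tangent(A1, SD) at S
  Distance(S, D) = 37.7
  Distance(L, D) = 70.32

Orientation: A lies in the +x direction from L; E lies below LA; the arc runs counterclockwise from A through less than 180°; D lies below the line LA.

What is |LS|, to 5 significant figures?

50.647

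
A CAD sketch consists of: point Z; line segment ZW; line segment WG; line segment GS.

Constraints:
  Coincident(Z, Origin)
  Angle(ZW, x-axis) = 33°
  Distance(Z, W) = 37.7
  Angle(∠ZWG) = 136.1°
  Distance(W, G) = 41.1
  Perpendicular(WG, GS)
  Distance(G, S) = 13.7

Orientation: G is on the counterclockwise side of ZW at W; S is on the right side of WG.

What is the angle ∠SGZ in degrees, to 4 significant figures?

111.0°

∠ZWG = 136.1°, so WG runs at 33.0° + (180° − 136.1°) = 76.90° from the x-axis; with |WG| = 41.1, G = W + 41.1·(cos 76.90°, sin 76.90°) = (40.93, 60.56). WG is perpendicular to GS; with |GS| = 13.7 on the right of WG, S = G + 13.7·(0.9740, -0.2267) = (54.28, 57.46). Then cos ∠SGZ = GS·GZ / (|GS||GZ|), giving 111.0°.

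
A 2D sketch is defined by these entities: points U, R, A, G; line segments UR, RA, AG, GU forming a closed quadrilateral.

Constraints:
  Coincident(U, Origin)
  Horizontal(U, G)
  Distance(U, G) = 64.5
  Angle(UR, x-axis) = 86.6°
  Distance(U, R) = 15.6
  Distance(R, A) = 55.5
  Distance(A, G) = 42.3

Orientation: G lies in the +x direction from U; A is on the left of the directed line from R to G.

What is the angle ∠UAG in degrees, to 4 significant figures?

70.71°

U is at the origin; U and G share the same y with |UG| = 64.5 and G in +x, so G = (64.5, 0). UR runs at 86.6° with |UR| = 15.6, so R = (0.9252, 15.57). A is determined by |RA| = 55.5 and |AG| = 42.3 together: it lies at the intersection of circle(R, 55.5) and circle(G, 42.3). With |RG| = 65.45, the foot of the radical line on RG is 42.59 from R and the perpendicular offset is √(55.5² − 42.59²) = 35.59. Taking the left-of-RG solution: A = (50.76, 40.01).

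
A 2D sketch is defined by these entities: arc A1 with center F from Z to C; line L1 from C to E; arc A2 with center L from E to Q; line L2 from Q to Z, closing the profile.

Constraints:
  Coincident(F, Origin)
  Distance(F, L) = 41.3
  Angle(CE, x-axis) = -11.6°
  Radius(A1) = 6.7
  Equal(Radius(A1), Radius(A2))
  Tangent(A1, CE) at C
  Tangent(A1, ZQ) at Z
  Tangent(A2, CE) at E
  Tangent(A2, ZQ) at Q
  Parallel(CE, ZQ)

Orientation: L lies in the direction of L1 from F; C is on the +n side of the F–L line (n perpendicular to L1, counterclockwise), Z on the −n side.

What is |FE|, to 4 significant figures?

41.84

Tangency of A1 to both parallel lines with radius 6.7 puts C and Z at F ± 6.7·n: C = (1.347, 6.563), Z = (-1.347, -6.563). Equal radii place E and Q the same way about L: E = L + 6.7·n = (41.80, -1.741), Q = L − 6.7·n = (39.11, -14.87). Then |FE| = |E − F| = 41.84.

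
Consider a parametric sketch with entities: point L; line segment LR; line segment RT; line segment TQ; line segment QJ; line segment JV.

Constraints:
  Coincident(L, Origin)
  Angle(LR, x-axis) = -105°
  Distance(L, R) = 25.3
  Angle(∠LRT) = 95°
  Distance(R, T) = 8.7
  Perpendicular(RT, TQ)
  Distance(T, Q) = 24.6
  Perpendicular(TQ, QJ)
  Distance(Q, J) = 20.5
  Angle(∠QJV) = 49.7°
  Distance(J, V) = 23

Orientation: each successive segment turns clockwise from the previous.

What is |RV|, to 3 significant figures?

7.70

L is at the origin; LR runs at -105.0° with length 25.3, so R = (-6.55, -24.4). ∠LRT = 95.0° gives RT at 170° from the x-axis; with |RT| = 8.7, T = (-15.1, -22.9). RT ⟂ TQ, so TQ runs at 80.0°; with |TQ| = 24.6, Q = (-10.8, 1.30). The perpendicularity gives QJ at right angles to TQ, so QJ runs at -10.0°; with |QJ| = 20.5, J = (9.34, -2.26). ∠QJV = 49.7° gives JV at -140° from the x-axis; with |JV| = 23.0, V = (-8.35, -17.0). Then |RV| = |V − R| = 7.70.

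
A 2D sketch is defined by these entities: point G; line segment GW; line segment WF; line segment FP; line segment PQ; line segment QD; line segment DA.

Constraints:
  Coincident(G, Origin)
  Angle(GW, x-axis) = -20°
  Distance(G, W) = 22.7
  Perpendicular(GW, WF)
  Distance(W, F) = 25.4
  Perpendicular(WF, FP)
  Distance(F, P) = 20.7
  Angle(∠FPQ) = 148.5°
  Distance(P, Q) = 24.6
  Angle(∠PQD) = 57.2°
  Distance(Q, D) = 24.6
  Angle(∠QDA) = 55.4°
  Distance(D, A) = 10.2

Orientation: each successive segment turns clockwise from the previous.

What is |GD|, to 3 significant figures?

3.70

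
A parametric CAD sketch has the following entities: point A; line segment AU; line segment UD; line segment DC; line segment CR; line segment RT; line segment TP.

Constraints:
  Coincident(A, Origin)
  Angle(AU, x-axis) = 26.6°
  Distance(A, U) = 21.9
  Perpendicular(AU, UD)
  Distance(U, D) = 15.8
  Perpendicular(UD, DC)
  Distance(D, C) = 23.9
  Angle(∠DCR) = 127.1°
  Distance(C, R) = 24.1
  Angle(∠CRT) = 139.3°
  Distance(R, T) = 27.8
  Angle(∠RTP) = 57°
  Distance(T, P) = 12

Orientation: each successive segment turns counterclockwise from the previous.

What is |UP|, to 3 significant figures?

36.2

∠CRT = 139.3° gives RT at -59.8° from the x-axis; with |RT| = 27.8, T = (0.729, -34.5). ∠RTP = 57.0° gives TP at 63.2° from the x-axis; with |TP| = 12.0, P = (6.14, -23.8). Then |UP| = |P − U| = 36.2.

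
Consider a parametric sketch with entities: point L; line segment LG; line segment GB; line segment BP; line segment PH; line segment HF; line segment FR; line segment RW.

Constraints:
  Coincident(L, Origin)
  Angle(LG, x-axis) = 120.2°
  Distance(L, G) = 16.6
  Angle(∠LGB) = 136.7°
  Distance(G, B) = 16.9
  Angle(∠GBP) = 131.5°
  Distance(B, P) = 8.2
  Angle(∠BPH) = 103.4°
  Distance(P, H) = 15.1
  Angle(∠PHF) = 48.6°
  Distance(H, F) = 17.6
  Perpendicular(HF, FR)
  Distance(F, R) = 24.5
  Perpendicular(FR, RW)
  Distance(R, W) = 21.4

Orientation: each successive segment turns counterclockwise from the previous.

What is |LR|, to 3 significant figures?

48.1

L is at the origin; LG runs at 120.2° with length 16.6, so G = (-8.35, 14.3). ∠LGB = 136.7° gives GB at 164° from the x-axis; with |GB| = 16.9, B = (-24.6, 19.1). ∠GBP = 131.5° gives BP at -148° from the x-axis; with |BP| = 8.2, P = (-31.5, 14.8). ∠BPH = 103.4° gives PH at -71.4° from the x-axis; with |PH| = 15.1, H = (-26.7, 0.490). ∠PHF = 48.6° gives HF at 60.0° from the x-axis; with |HF| = 17.6, F = (-17.9, 15.7). HF is perpendicular to FR, so FR runs at 150°; with |FR| = 24.5, R = (-39.1, 28.0). Then |LR| = |R − L| = 48.1.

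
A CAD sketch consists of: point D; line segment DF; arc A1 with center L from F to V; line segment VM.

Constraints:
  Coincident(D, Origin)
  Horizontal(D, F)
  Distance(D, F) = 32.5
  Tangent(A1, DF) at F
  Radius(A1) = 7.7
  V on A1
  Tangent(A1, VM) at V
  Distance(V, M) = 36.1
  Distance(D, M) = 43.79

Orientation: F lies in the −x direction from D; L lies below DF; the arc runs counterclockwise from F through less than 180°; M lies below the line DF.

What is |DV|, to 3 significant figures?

40.5

Checks: |LV| = 7.700 ✓; ∠(LV, VM) = 90.00° ✓; |VM| = 36.10 ✓; |DM| = 43.79 ✓.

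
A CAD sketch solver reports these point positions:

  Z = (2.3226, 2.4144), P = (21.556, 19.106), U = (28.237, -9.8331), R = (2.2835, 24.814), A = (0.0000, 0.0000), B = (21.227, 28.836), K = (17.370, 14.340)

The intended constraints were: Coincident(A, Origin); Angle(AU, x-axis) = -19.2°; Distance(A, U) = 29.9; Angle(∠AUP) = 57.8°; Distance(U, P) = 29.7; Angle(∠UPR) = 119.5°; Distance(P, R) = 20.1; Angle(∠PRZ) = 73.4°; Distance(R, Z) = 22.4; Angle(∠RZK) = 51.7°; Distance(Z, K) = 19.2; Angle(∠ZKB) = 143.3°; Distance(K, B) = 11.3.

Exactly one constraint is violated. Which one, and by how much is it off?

Distance(K, B) = 11.3 — off by 3.70.

A = (0.00, 0.00) ✓; AU at -19.20° ✓; |AU| = 29.90 ✓; ∠AUP = 57.80° ✓; |UP| = 29.70 ✓; ∠UPR = 119.5° ✓; |PR| = 20.10 ✓; ∠PRZ = 73.40° ✓; |RZ| = 22.40 ✓; ∠RZK = 51.70° ✓; |ZK| = 19.20 ✓; ∠ZKB = 143.3° ✓; |KB| = 15.00 ✗.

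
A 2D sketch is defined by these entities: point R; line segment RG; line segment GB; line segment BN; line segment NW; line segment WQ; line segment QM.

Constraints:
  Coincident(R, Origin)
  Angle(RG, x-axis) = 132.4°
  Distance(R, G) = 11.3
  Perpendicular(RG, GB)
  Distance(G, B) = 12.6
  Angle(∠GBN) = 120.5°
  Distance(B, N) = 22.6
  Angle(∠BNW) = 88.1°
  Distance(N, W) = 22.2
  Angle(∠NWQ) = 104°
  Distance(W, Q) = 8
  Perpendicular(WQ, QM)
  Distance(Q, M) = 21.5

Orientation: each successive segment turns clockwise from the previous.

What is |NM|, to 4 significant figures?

13.37

∠NWQ = 104.0° gives WQ at 175.0° from the x-axis; with |WQ| = 8.0, Q = (8.089, -10.10). WQ is perpendicular to QM, so QM runs at 85.00°; with |QM| = 21.5, M = (9.963, 11.32). Then |NM| = |M − N| = 13.37.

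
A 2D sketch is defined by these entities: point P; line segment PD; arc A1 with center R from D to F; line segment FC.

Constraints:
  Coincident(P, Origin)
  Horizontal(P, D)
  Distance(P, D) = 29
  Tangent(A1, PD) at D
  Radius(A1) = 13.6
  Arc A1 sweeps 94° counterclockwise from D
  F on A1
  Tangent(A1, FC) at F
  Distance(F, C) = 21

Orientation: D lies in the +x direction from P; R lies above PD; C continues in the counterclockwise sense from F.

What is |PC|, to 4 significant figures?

54.31

P is at the origin; PD is horizontal with |PD| = 29.0 and D on the +x side, so D = (29.00, 0.000). The tangent condition forces RD to be normal to PD, so R = D + (0, 13.6) = (29.00, 13.60). On A1, D sits at bearing -90° from R; a 94° counterclockwise sweep puts F at bearing 4°, so F = R + 13.6·(cos 4°, sin 4°) = (42.57, 14.55). Since A1 is tangent to FC there, RF ⟂ FC, so FC runs along (−sin 4°, cos 4°); with |FC| = 21.0, C = (41.10, 35.50). Then |PC| = |C − P| = 54.31.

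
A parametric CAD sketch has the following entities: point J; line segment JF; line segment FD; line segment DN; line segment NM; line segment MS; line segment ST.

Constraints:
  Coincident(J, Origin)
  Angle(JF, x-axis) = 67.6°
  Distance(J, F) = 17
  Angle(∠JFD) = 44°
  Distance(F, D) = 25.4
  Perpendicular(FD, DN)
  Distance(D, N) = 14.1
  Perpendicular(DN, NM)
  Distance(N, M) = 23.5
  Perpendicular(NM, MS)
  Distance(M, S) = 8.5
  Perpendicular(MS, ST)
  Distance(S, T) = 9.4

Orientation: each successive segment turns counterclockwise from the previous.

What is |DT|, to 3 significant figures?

15.2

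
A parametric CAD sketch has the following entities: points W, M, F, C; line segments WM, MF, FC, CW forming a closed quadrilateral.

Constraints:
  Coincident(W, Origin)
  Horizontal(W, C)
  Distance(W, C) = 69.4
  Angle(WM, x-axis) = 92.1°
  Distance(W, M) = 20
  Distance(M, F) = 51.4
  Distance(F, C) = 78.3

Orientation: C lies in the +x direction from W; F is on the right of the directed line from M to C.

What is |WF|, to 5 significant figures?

31.475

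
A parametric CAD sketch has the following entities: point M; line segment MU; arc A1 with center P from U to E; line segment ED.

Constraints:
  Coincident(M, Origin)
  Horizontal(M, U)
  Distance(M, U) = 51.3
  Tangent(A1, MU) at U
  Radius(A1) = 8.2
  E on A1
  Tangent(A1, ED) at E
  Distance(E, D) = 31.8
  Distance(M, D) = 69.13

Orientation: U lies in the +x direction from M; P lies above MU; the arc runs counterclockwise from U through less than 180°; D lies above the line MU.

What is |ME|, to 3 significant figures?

60.1

M is at the origin; MU is horizontal with |MU| = 51.3 and U on the +x side, so U = (51.3, 0.00). Tangency of A1 to MU means the radius PU is perpendicular to MU, so P = U + (0, 8.2) = (51.3, 8.20). Since PE ⟂ ED (tangency), |PD| = √(8.2² + 31.8²) = 32.8 regardless of where E sits on A1. So D lies on both circle(M, 69.13) and circle(P, 32.8); the above-MU intersection is D = (55.9, 40.7). E is the foot of the tangent from D: E = (59.4, 9.12).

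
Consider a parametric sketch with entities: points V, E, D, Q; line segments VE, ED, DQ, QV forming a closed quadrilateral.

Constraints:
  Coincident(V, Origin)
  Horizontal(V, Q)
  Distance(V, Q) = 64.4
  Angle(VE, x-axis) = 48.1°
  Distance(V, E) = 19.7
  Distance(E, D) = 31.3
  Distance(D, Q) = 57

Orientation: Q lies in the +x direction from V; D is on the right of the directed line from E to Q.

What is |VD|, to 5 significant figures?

19.171

V is at the origin; VQ is horizontal with |VQ| = 64.4 and Q in +x, so Q = (64.4, 0). VE runs at 48.1° with |VE| = 19.7, so E = (13.156, 14.663). D is determined by |ED| = 31.3 and |DQ| = 57.0 together: it lies at the intersection of circle(E, 31.3) and circle(Q, 57.0). With |EQ| = 53.300, the foot of the radical line on EQ is 5.3622 from E and the perpendicular offset is √(31.3² − 5.3622²) = 30.837. Taking the right-of-EQ solution: D = (9.8282, -16.460).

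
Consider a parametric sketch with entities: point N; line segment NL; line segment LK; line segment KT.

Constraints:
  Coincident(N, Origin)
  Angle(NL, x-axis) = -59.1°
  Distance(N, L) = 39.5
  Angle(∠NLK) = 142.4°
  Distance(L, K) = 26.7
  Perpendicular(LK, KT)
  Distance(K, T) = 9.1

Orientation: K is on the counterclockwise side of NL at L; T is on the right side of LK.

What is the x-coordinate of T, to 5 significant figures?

41.792

N is at the origin; NL runs at -59.1° with length 39.5, so L = 39.5·(cos -59.1°, sin -59.1°) = (20.285, -33.894). ∠NLK = 142.4°, so LK runs at -59.1° + (180° − 142.4°) = -21.500° from the x-axis; with |LK| = 26.7, K = L + 26.7·(cos -21.500°, sin -21.500°) = (45.127, -43.679). LK is perpendicular to KT; with |KT| = 9.1 on the right of LK, T = K + 9.1·(-0.36650, -0.93042) = (41.792, -52.146). So T.x = 41.792.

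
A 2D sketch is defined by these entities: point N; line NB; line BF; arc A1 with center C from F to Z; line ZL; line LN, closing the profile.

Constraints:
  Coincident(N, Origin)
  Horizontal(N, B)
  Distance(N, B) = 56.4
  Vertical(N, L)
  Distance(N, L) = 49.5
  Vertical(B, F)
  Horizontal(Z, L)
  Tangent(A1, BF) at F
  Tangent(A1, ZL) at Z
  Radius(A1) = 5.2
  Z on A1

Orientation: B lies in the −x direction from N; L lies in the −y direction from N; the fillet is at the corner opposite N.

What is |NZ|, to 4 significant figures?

71.22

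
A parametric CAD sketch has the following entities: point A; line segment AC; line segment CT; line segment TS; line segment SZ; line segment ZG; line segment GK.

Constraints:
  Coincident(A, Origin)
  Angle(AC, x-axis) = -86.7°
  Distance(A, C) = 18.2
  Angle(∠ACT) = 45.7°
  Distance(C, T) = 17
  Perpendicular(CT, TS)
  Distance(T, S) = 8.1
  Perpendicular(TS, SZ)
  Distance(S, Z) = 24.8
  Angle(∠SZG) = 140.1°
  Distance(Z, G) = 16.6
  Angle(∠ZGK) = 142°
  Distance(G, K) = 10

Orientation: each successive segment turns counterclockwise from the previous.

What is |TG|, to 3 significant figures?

37.6

TS ⟂ SZ, so SZ runs at -132°; with |SZ| = 24.8, Z = (-10.2, -18.5). ∠SZG = 140.1° gives ZG at -92.5° from the x-axis; with |ZG| = 16.6, G = (-10.9, -35.1). Then |TG| = |G − T| = 37.6.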